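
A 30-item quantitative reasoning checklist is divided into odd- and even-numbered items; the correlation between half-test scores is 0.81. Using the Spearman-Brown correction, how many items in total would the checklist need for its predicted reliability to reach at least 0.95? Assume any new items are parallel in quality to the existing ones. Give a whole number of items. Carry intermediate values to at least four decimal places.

Corrected full-test reliability: r_full = 2 × 0.81 / (1 + 0.81) ≈ 0.8950
Solve Spearman-Brown for n: n = 0.95(1 − 0.8950) / [0.8950(1 − 0.95)] = 2.2291
Items = 2.2291 × 30 ≈ 66.87 → 67

67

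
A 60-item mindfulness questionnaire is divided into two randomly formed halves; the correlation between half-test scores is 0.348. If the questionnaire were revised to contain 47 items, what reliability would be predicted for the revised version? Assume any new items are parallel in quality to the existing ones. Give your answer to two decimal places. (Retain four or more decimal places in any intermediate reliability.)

0.46

Full-test reliability from the split-half r: r_full = 2(0.348)/(1 + 0.348) = 0.5163
Length factor from 60 to 47 items: n = 47/60 = 0.7833
r_new = n·r_full / (1 + (n − 1)·r_full) = 0.4044 / 0.8881 ≈ 0.4554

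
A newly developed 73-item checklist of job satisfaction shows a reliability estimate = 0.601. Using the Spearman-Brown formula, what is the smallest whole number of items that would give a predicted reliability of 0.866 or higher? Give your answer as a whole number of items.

Rearranging the Spearman-Brown formula for n,
n = r_target (1 − r_old) / [ r_old (1 − r_target) ]
n = 0.866(1 − 0.601) / [0.601(1 − 0.866)]
  = 0.345534 / 0.080534 = 4.2905
So the test needs 4.2905 × 73 ≈ 313.21 items; rounding up, 314.

314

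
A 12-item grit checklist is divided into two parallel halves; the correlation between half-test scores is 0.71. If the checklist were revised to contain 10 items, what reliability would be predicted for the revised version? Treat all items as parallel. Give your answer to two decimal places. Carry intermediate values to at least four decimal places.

0.80

Spearman-Brown correction (n = 2): r_full = 2·0.71/(1 + 0.71) = 0.8304
Then adjust to 10 items: n = 10/12 = 0.8333
r_new = n·r_full / (1 + (n − 1)·r_full) = 0.6920 / 0.8616 ≈ 0.8032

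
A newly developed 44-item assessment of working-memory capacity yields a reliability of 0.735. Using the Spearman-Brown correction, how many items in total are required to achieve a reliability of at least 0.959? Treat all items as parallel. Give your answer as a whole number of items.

372

n = [0.959 × 0.265] / [0.735 × 0.041]
n = 0.254135 / 0.030135 ≈ 8.4332
Items needed = n × 44 = 8.4332 × 44 ≈ 371.06 → round up to 372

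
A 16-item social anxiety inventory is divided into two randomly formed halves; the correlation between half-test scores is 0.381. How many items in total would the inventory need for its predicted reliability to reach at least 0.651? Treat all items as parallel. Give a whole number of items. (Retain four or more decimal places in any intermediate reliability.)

25

r_full = 2(0.381)/(1 + 0.381) = 0.5518
n = r_tgt(1 − r_full) / [r_full(1 − r_tgt)] = 0.651 × 0.4482 / (0.5518 × 0.349) ≈ 1.5151
Items = 1.5151 × 16 ≈ 24.24 → 25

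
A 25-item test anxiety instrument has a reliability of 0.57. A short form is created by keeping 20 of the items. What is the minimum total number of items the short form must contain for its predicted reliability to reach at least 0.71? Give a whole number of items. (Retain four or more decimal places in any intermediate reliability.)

First, r for the 20-item form: n = 20/25 = 0.8000, so r_20 = 0.8000·0.57/(1 + (0.8000 − 1)·0.57) = 0.5147
Then solve for n' with r_old = 0.5147, r_target = 0.71: n' = 0.71(1 − 0.5147)/[0.5147(1 − 0.71)] = 2.3084
Items = 2.3084 × 20 ≈ 46.17 → 47

47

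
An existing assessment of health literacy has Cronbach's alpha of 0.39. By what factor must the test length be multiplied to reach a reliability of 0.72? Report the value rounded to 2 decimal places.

n = [0.72 × 0.61] / [0.39 × 0.28]
  = 0.4392 / 0.1092 = 4.0220

4.02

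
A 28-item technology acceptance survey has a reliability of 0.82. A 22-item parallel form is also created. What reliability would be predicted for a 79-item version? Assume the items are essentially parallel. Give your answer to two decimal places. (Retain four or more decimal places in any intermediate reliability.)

0.93

Only the ratio of lengths matters: n = 79/28 = 2.8214
r_{79} = n·r / (1 + (n − 1)·r) = 2.3135 / 2.4935 ≈ 0.9278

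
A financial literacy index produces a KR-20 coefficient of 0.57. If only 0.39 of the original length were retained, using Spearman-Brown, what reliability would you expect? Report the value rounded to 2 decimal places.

r_new = 0.39·0.57 / [1 + (0.39 − 1)·0.57]
r_new = 0.2223 / 0.6523 ≈ 0.3408

0.34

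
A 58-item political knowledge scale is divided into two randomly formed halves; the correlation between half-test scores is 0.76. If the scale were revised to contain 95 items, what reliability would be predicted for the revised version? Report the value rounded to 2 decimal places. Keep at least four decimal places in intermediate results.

Full-test reliability from the split-half r: r_full = 2(0.76)/(1 + 0.76) = 0.8636
Length factor from 58 to 95 items: n = 95/58 = 1.6379
r_new = n·r_full / (1 + (n − 1)·r_full) = 1.4145 / 1.5509 ≈ 0.9121

0.91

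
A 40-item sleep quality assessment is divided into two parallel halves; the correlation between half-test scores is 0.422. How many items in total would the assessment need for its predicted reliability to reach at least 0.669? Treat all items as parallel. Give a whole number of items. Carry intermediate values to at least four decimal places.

Corrected full-test reliability: r_full = 2 × 0.422 / (1 + 0.422) ≈ 0.5935
n = r_tgt(1 − r_full) / [r_full(1 − r_tgt)] = 0.669 × 0.4065 / (0.5935 × 0.331) ≈ 1.3843
Items = 1.3843 × 40 ≈ 55.37 → 56

56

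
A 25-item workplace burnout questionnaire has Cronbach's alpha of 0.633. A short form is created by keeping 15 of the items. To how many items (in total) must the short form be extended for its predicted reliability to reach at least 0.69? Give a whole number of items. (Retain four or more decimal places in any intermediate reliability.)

33

Short-form reliability: n = 15/25 = 0.6000; r_15 = n·r/(1+(n−1)r) ≈ 0.5086
Then solve for n' with r_old = 0.5086, r_target = 0.69: n' = 0.69(1 − 0.5086)/[0.5086(1 − 0.69)] = 2.1505
Items = 2.1505 × 15 ≈ 32.26 → 33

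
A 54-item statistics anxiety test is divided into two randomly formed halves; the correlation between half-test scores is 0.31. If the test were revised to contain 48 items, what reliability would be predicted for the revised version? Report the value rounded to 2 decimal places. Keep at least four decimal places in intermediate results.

Spearman-Brown correction (n = 2): r_full = 2·0.31/(1 + 0.31) = 0.4733
Length factor from 54 to 48 items: n = 48/54 = 0.8889
r_new = n·r_full / (1 + (n − 1)·r_full) = 0.4207 / 0.9474 ≈ 0.4441

0.44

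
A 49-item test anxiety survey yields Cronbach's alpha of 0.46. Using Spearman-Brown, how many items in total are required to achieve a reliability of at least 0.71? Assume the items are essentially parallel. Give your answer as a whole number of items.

n = 0.71(1 − 0.46) / [0.46(1 − 0.71)]
n = 0.3834 / 0.1334 ≈ 2.8741
Items needed = n × 49 = 2.8741 × 49 ≈ 140.83 → round up to 141

141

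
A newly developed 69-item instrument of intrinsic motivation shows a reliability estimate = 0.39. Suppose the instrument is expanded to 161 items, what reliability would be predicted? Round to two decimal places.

0.60

n = 161/69 = 2.3333
Apply the Spearman-Brown prophecy formula, r' = nr / [1 + (n − 1)r]:
r_new = (2.3333 × 0.39) / (1 + (2.3333 − 1) × 0.39)
     = 0.9100 / 1.5200 = 0.5987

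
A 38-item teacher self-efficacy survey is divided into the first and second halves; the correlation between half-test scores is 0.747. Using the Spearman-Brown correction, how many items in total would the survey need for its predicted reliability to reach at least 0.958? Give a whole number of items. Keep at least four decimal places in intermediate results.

Corrected full-test reliability: r_full = 2 × 0.747 / (1 + 0.747) ≈ 0.8552
Solve Spearman-Brown for n: n = 0.958(1 − 0.8552) / [0.8552(1 − 0.958)] = 3.8620
Items = 3.8620 × 38 ≈ 146.76 → 147

147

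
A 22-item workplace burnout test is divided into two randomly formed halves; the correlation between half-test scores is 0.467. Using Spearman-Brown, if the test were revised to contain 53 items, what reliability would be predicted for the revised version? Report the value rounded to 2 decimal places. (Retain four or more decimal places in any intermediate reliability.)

0.81

First correct the split-half correlation to full-test reliability: r_full = 2 × 0.467 / (1 + 0.467) ≈ 0.6367
Then adjust to 53 items: n = 53/22 = 2.4091
r_new = n·r_full / (1 + (n − 1)·r_full) = 1.5339 / 1.8972 ≈ 0.8085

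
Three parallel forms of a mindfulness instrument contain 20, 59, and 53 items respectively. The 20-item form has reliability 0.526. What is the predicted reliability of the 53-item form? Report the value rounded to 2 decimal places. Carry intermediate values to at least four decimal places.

The 59-item form is not needed; work directly from the 20-item form with n = 53/20 = 2.6500.
r_{53} = n·r / (1 + (n − 1)·r) = 1.3939 / 1.8679 ≈ 0.7462

0.75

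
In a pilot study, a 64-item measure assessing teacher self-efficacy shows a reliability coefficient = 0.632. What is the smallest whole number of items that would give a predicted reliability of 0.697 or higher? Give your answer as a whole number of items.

86

n = [0.697 × 0.368] / [0.632 × 0.303]
  = 0.256496 / 0.191496 = 1.3394
1.3394 × 64 = 85.72 → 86 items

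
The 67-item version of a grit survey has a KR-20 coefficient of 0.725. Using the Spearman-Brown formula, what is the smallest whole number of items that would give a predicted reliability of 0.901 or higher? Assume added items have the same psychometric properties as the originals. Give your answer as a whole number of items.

n = 0.901(1 − 0.725) / [0.725(1 − 0.901)]
n = 0.247775 / 0.071775 ≈ 3.4521
3.4521 × 67 = 231.29 → 232 items

232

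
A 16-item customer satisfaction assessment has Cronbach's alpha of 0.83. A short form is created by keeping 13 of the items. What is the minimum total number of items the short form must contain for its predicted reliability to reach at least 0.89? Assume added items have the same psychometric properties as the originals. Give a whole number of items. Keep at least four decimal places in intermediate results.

Short-form reliability: n = 13/16 = 0.8125; r_13 = n·r/(1+(n−1)r) ≈ 0.7987
Length factor from the short form to reach 0.89: n' = 0.89(1 − 0.7987) / [0.7987(1 − 0.89)] ≈ 2.0392
Total items = 2.0392 × 13 = 26.51, rounded up to 27.

27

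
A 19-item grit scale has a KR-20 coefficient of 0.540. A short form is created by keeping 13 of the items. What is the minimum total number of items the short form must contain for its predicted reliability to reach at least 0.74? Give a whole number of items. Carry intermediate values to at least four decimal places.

Short-form reliability: n = 13/19 = 0.6842; r_13 = n·r/(1+(n−1)r) ≈ 0.4454
Then solve for n' with r_old = 0.4454, r_target = 0.74: n' = 0.74(1 − 0.4454)/[0.4454(1 − 0.74)] = 3.5440
Items = 3.5440 × 13 ≈ 46.07 → 47

47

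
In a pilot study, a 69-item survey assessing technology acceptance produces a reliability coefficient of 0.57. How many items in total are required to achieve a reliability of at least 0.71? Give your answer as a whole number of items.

128

Invert Spearman-Brown to solve for n:
n = r*(1 − r) / [ r (1 − r*) ]
n = 0.71(1 − 0.57) / [0.57(1 − 0.71)]
  = 0.3053 / 0.1653 = 1.8469
Items needed = n × 69 = 1.8469 × 69 ≈ 127.44 → round up to 128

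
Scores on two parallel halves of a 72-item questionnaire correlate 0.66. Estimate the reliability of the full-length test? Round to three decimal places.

0.795

Apply the Spearman-Brown correction with n = 2:
r_full = 2(0.66) / (1 + 0.66)
r_full = 1.3200 / 1.6600 ≈ 0.7952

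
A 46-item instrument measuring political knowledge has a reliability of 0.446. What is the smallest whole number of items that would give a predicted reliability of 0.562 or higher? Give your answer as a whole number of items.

n = [0.562 × 0.554] / [0.446 × 0.438]
  = 0.311348 / 0.195348 = 1.5938
1.5938 × 46 = 73.31 → 74 items

74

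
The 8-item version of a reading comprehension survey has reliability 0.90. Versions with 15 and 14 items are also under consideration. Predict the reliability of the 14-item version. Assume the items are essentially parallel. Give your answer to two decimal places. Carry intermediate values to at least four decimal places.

The 15-item form is not needed; work directly from the 8-item form with n = 14/8 = 1.7500.
r_{14} = n·r / (1 + (n − 1)·r) = 1.5750 / 1.6750 ≈ 0.9403

0.94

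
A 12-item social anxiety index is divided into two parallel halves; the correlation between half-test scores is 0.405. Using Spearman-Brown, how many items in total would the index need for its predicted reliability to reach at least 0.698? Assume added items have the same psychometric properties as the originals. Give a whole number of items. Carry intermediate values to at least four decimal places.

21

r_full = 2(0.405)/(1 + 0.405) = 0.5765
Solve Spearman-Brown for n: n = 0.698(1 − 0.5765) / [0.5765(1 − 0.698)] = 1.6979
Items = 1.6979 × 12 ≈ 20.37 → 21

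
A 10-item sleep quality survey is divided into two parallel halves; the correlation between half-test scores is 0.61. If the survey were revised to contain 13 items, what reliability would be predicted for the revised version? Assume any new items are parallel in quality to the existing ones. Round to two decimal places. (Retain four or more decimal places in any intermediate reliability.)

0.80

Spearman-Brown correction (n = 2): r_full = 2·0.61/(1 + 0.61) = 0.7578
Then adjust to 13 items: n = 13/10 = 1.3000
r_new = n·r_full / (1 + (n − 1)·r_full) = 0.9851 / 1.2273 ≈ 0.8027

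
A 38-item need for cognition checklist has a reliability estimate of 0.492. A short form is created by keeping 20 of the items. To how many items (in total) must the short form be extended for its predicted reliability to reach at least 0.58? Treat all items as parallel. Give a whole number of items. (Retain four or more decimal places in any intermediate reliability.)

55

Short-form reliability: n = 20/38 = 0.5263; r_20 = n·r/(1+(n−1)r) ≈ 0.3376
Length factor from the short form to reach 0.58: n' = 0.58(1 − 0.3376) / [0.3376(1 − 0.58)] ≈ 2.7095
Total items = 2.7095 × 20 = 54.19, rounded up to 55.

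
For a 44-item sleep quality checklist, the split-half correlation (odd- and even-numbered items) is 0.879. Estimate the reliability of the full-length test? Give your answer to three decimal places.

Each half is half the length of the full test, so the full test is n = 2 times a half.
r_full = 2(0.879) / (1 + 0.879)
       = 1.7580 / 1.8790 = 0.9356

0.936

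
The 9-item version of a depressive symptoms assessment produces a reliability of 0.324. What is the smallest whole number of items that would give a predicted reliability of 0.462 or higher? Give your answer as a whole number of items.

17

n = 0.462(1 − 0.324) / [0.324(1 − 0.462)]
n = 0.312312 / 0.174312 ≈ 1.7917
Items needed = n × 9 = 1.7917 × 9 ≈ 16.13 → round up to 17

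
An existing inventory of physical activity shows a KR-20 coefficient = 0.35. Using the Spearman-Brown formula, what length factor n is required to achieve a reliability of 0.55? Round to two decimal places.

2.27

Invert Spearman-Brown to solve for n:
n = r*(1 − r) / [ r (1 − r*) ]
n = 0.55(1 − 0.35) / [0.35(1 − 0.55)]
n = 0.3575 / 0.1575 ≈ 2.2698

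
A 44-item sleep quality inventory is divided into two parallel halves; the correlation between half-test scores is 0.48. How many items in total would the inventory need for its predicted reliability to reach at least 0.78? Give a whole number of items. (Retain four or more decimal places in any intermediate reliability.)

r_full = 2(0.48)/(1 + 0.48) = 0.6486
Solve Spearman-Brown for n: n = 0.78(1 − 0.6486) / [0.6486(1 − 0.78)] = 1.9209
Required items = 1.9209 × 44 = 84.52, so 85 items.

85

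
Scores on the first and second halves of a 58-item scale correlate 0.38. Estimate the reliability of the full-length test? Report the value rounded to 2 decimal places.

The full test is twice the length of either half (n = 2).
r_full = 2r_hh / (1 + r_hh) = 2 × 0.38 / (1 + 0.38)
r_full = 0.7600 / 1.3800 ≈ 0.5507

0.55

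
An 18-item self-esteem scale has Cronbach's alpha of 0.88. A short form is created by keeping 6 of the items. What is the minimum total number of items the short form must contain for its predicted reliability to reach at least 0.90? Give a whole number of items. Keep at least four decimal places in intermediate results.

First, r for the 6-item form: n = 6/18 = 0.3333, so r_6 = 0.3333·0.88/(1 + (0.3333 − 1)·0.88) = 0.7097
Then solve for n' with r_old = 0.7097, r_target = 0.90: n' = 0.90(1 − 0.7097)/[0.7097(1 − 0.90)] = 3.6814
Items = 3.6814 × 6 ≈ 22.09 → 23

23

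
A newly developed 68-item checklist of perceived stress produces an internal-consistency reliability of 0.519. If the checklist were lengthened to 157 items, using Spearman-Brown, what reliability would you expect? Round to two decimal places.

The new length is 157/68 = 2.3088 times the old.
Spearman-Brown: r_new = n·r / (1 + (n − 1)·r)
r_new = 2.3088·0.519 / [1 + (2.3088 − 1)·0.519]
     = 1.1983 / 1.6793 = 0.7136

0.71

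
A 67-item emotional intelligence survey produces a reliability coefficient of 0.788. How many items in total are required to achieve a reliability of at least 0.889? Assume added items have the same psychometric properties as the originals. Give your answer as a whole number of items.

Invert Spearman-Brown to solve for n:
n = r_target (1 − r_old) / [ r_old (1 − r_target) ]
n = 0.889 × (1 − 0.788) / [ 0.788 × (1 − 0.889) ]
n = 0.188468 / 0.087468 ≈ 2.1547
2.1547 × 67 = 144.36 → 145 items

145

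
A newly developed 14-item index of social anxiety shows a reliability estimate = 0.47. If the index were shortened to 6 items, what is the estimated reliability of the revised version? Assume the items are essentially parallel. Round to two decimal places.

0.28

Length ratio n = 6/14 = 0.4286
Apply the Spearman-Brown prophecy formula, r' = nr / [1 + (n − 1)r]:
r_new = (0.4286 × 0.47) / (1 + (0.4286 − 1) × 0.47)
     = 0.2014 / 0.7314 = 0.2754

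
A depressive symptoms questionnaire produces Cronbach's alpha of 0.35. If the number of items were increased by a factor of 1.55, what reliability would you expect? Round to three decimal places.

By Spearman-Brown, r_new = n r / (1 + (n − 1) r).
r_new = 1.55·0.35 / [1 + (1.55 − 1)·0.35]
r_new = 0.5425 / 1.1925 ≈ 0.4549

0.455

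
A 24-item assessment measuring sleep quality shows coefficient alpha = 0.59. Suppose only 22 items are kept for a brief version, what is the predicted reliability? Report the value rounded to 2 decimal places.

The new length is 22/24 = 0.9167 times the old.
Spearman-Brown: r_new = n·r / (1 + (n − 1)·r)
r_new = 0.9167·0.59 / [1 + (0.9167 − 1)·0.59]
r_new = 0.5409 / 0.9509 ≈ 0.5688

0.57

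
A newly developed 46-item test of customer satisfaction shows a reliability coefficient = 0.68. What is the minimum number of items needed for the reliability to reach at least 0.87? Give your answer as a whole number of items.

Spearman-Brown solved for the length factor n:
n = r_target (1 − r_old) / [ r_old (1 − r_target) ]
n = [0.87 × 0.32] / [0.68 × 0.13]
  = 0.2784 / 0.0884 = 3.1493
So the test needs 3.1493 × 46 ≈ 144.87 items; rounding up, 145.

145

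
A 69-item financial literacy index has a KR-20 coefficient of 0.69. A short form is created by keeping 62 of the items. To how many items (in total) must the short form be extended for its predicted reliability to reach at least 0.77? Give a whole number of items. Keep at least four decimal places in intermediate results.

104

First, r for the 62-item form: n = 62/69 = 0.8986, so r_62 = 0.8986·0.69/(1 + (0.8986 − 1)·0.69) = 0.6667
Then solve for n' with r_old = 0.6667, r_target = 0.77: n' = 0.77(1 − 0.6667)/[0.6667(1 − 0.77)] = 1.6737
Total items = 1.6737 × 62 = 103.77, rounded up to 104.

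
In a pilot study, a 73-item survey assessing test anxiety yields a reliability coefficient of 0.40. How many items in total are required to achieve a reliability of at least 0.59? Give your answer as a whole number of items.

158

n = [0.59 × 0.60] / [0.40 × 0.41]
n = 0.3540 / 0.1640 ≈ 2.1585
So the test needs 2.1585 × 73 ≈ 157.57 items; rounding up, 158.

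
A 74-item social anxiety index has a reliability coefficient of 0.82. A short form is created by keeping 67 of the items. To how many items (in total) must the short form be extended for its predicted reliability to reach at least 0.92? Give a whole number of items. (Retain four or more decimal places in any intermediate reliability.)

187

First, r for the 67-item form: n = 67/74 = 0.9054, so r_67 = 0.9054·0.82/(1 + (0.9054 − 1)·0.82) = 0.8049
Length factor from the short form to reach 0.92: n' = 0.92(1 − 0.8049) / [0.8049(1 − 0.92)] ≈ 2.7875
Total items = 2.7875 × 67 = 186.76, rounded up to 187.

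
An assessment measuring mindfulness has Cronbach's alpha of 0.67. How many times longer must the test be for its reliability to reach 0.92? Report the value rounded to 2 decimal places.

Invert Spearman-Brown to solve for n:
n = r*(1 − r) / [ r (1 − r*) ]
n = [0.92 × 0.33] / [0.67 × 0.08]
  = 0.3036 / 0.0536 = 5.6642

5.66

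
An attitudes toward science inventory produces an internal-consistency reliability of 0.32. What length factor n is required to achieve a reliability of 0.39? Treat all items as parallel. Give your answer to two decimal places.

Spearman-Brown solved for the length factor n:
n = r*(1 − r) / [ r (1 − r*) ]
n = 0.39 × (1 − 0.32) / [ 0.32 × (1 − 0.39) ]
n = 0.2652 / 0.1952 ≈ 1.3586

1.36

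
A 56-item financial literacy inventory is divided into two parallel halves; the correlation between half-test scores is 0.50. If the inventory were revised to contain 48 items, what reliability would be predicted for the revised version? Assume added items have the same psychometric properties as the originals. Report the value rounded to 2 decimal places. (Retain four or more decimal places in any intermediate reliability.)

First correct the split-half correlation to full-test reliability: r_full = 2 × 0.50 / (1 + 0.50) ≈ 0.6667
Then adjust to 48 items: n = 48/56 = 0.8571
r_new = n·r_full / (1 + (n − 1)·r_full) = 0.5714 / 0.9047 ≈ 0.6316

0.63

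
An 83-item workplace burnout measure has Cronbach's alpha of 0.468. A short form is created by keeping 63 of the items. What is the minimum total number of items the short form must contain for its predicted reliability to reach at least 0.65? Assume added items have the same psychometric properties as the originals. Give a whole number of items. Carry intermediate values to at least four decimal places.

176

Short-form reliability: n = 63/83 = 0.7590; r_63 = n·r/(1+(n−1)r) ≈ 0.4004
Length factor from the short form to reach 0.65: n' = 0.65(1 − 0.4004) / [0.4004(1 − 0.65)] ≈ 2.7811
Items = 2.7811 × 63 ≈ 175.21 → 176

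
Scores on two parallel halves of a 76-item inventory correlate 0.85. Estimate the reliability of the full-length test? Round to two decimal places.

0.92

Apply the Spearman-Brown correction with n = 2:
r_full = 2(0.85) / (1 + 0.85)
       = 1.7000 / 1.8500 = 0.9189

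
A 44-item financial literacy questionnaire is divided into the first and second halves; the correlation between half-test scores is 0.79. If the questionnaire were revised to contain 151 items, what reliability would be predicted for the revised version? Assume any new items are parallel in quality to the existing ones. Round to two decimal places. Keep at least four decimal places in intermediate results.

Full-test reliability from the split-half r: r_full = 2(0.79)/(1 + 0.79) = 0.8827
Then adjust to 151 items: n = 151/44 = 3.4318
r_new = n·r_full / (1 + (n − 1)·r_full) = 3.0292 / 3.1465 ≈ 0.9627

0.96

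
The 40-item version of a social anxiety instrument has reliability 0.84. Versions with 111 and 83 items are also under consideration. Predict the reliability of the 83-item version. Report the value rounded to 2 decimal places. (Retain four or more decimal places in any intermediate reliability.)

0.92

Only the ratio of lengths matters: n = 83/40 = 2.0750
r_{83} = n·r / (1 + (n − 1)·r) = 1.7430 / 1.9030 ≈ 0.9159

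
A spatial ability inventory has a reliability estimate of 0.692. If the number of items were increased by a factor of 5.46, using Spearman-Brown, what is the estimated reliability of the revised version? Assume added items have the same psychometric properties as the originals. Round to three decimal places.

0.925

r_new = 5.46·0.692 / [1 + (5.46 − 1)·0.692]
r_new = 3.7783 / 4.0863 ≈ 0.9246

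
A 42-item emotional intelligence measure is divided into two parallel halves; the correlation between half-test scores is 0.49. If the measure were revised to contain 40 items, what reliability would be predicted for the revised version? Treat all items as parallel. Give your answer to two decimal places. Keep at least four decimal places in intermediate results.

0.65

First correct the split-half correlation to full-test reliability: r_full = 2 × 0.49 / (1 + 0.49) ≈ 0.6577
Then adjust to 40 items: n = 40/42 = 0.9524
r_new = n·r_full / (1 + (n − 1)·r_full) = 0.6264 / 0.9687 ≈ 0.6466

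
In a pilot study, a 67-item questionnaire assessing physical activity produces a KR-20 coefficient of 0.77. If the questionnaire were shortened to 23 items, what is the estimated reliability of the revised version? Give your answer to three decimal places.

n = 23/67 = 0.3433
r_new = (0.3433 × 0.77) / (1 + (0.3433 − 1) × 0.77)
r_new = 0.2643 / 0.4943 ≈ 0.5347

0.535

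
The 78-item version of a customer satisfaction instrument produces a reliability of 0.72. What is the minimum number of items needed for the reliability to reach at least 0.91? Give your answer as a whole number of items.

307

Spearman-Brown solved for the length factor n:
n = r*(1 − r) / [ r (1 − r*) ]
n = 0.91 × (1 − 0.72) / [ 0.72 × (1 − 0.91) ]
  = 0.2548 / 0.0648 = 3.9321
So the test needs 3.9321 × 78 ≈ 306.70 items; rounding up, 307.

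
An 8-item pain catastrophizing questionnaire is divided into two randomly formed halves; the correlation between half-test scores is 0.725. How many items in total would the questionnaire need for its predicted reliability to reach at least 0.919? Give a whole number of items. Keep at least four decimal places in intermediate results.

18

r_full = 2(0.725)/(1 + 0.725) = 0.8406
Solve Spearman-Brown for n: n = 0.919(1 − 0.8406) / [0.8406(1 − 0.919)] = 2.1514
Required items = 2.1514 × 8 = 17.21, so 18 items.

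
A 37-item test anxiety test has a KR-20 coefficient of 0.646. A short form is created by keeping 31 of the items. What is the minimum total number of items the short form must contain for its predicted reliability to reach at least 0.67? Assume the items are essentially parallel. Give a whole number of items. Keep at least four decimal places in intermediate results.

Short-form reliability: n = 31/37 = 0.8378; r_31 = n·r/(1+(n−1)r) ≈ 0.6046
Then solve for n' with r_old = 0.6046, r_target = 0.67: n' = 0.67(1 − 0.6046)/[0.6046(1 − 0.67)] = 1.3278
Total items = 1.3278 × 31 = 41.16, rounded up to 42.

42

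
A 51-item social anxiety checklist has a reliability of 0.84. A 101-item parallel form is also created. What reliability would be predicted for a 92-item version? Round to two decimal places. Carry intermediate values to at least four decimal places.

Only the ratio of lengths matters: n = 92/51 = 1.8039
r_{92} = n·r / (1 + (n − 1)·r) = 1.5153 / 1.6753 ≈ 0.9045

0.90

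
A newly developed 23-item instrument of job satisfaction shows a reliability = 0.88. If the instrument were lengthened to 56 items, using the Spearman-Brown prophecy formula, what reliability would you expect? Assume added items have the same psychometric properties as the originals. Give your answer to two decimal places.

0.95

n = 56/23 = 2.4348
Apply the Spearman-Brown prophecy formula, r' = nr / [1 + (n − 1)r]:
r_new = 2.4348·0.88 / [1 + (2.4348 − 1)·0.88]
     = 2.1426 / 2.2626 = 0.9470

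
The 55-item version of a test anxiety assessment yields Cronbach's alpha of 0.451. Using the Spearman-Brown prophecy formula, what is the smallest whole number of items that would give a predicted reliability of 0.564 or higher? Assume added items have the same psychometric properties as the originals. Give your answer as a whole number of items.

87

n = 0.564 × (1 − 0.451) / [ 0.451 × (1 − 0.564) ]
n = 0.309636 / 0.196636 ≈ 1.5747
So the test needs 1.5747 × 55 ≈ 86.61 items; rounding up, 87.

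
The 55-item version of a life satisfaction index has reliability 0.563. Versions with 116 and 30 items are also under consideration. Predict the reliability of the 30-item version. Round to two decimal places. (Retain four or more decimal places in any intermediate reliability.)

0.41

Only the ratio of lengths matters: n = 30/55 = 0.5455
r_{30} = n·r / (1 + (n − 1)·r) = 0.3071 / 0.7441 ≈ 0.4127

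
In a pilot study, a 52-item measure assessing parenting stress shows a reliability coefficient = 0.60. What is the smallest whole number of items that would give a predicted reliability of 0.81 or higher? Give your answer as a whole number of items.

Spearman-Brown solved for the length factor n:
n = r_target (1 − r_old) / [ r_old (1 − r_target) ]
n = 0.81 × (1 − 0.60) / [ 0.60 × (1 − 0.81) ]
  = 0.3240 / 0.1140 = 2.8421
2.8421 × 52 = 147.79 → 148 items

148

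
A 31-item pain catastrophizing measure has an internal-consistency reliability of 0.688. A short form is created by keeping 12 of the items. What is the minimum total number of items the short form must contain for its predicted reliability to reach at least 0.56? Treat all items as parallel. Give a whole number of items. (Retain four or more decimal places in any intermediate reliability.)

18

First, r for the 12-item form: n = 12/31 = 0.3871, so r_12 = 0.3871·0.688/(1 + (0.3871 − 1)·0.688) = 0.4605
Length factor from the short form to reach 0.56: n' = 0.56(1 − 0.4605) / [0.4605(1 − 0.56)] ≈ 1.4911
Total items = 1.4911 × 12 = 17.89, rounded up to 18.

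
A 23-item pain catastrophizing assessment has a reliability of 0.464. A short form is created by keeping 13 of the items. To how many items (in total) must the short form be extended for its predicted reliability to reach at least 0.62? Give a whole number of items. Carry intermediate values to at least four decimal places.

44

First, r for the 13-item form: n = 13/23 = 0.5652, so r_13 = 0.5652·0.464/(1 + (0.5652 − 1)·0.464) = 0.3285
Then solve for n' with r_old = 0.3285, r_target = 0.62: n' = 0.62(1 − 0.3285)/[0.3285(1 − 0.62)] = 3.3352
Total items = 3.3352 × 13 = 43.36, rounded up to 44.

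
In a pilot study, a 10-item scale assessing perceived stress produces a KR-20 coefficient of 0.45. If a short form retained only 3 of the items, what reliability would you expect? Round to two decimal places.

0.20

n = 3/10 = 0.3
r_new = (0.3 × 0.45) / (1 + (0.3 − 1) × 0.45)
     = 0.1350 / 0.6850 = 0.1971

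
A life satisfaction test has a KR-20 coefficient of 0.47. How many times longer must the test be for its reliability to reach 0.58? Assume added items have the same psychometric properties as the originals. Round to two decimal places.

1.56

n = [0.58 × 0.53] / [0.47 × 0.42]
  = 0.3074 / 0.1974 = 1.5572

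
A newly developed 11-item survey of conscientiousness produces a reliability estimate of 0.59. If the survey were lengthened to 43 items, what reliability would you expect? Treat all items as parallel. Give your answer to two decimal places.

The new length is 43/11 = 3.9091 times the old.
Spearman-Brown: r_new = n·r / (1 + (n − 1)·r)
r_new = (3.9091 × 0.59) / (1 + (3.9091 − 1) × 0.59)
r_new = 2.3064 / 2.7164 ≈ 0.8491

0.85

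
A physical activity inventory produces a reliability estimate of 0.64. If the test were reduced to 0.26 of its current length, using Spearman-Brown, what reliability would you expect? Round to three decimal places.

0.316

Apply the Spearman-Brown prophecy formula, r' = nr / [1 + (n − 1)r]:
r_new = (0.26 × 0.64) / (1 + (0.26 − 1) × 0.64)
     = 0.1664 / 0.5264 = 0.3161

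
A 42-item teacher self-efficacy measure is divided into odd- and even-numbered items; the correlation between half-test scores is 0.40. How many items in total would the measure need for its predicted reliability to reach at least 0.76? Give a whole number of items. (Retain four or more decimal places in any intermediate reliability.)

100

r_full = 2(0.40)/(1 + 0.40) = 0.5714
n = r_tgt(1 − r_full) / [r_full(1 − r_tgt)] = 0.76 × 0.4286 / (0.5714 × 0.24) ≈ 2.3753
Required items = 2.3753 × 42 = 99.76, so 100 items.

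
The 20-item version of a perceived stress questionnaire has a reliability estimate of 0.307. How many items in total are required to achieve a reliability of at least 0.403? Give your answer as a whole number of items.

31

n = [0.403 × 0.693] / [0.307 × 0.597]
  = 0.279279 / 0.183279 = 1.5238
So the test needs 1.5238 × 20 ≈ 30.48 items; rounding up, 31.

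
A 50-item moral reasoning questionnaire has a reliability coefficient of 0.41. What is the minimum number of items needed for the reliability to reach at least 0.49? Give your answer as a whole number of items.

Spearman-Brown solved for the length factor n:
n = r*(1 − r) / [ r (1 − r*) ]
n = 0.49 × (1 − 0.41) / [ 0.41 × (1 − 0.49) ]
  = 0.2891 / 0.2091 = 1.3826
Items needed = n × 50 = 1.3826 × 50 ≈ 69.13 → round up to 70

70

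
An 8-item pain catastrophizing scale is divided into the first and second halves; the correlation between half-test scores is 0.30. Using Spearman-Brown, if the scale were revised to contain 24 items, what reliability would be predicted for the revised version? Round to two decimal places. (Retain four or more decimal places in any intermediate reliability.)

0.72

First correct the split-half correlation to full-test reliability: r_full = 2 × 0.30 / (1 + 0.30) ≈ 0.4615
Length factor from 8 to 24 items: n = 24/8 = 3.0000
r_new = n·r_full / (1 + (n − 1)·r_full) = 1.3845 / 1.9230 ≈ 0.7200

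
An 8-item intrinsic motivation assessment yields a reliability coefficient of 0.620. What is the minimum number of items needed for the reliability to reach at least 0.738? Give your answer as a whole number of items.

14

n = 0.738(1 − 0.620) / [0.620(1 − 0.738)]
n = 0.280440 / 0.162440 ≈ 1.7264
Items needed = n × 8 = 1.7264 × 8 ≈ 13.81 → round up to 14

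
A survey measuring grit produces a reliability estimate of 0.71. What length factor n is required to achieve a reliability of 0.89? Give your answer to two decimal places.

Rearranging the Spearman-Brown formula for n,
n = r*(1 − r) / [ r (1 − r*) ]
n = [0.89 × 0.29] / [0.71 × 0.11]
  = 0.2581 / 0.0781 = 3.3047

3.30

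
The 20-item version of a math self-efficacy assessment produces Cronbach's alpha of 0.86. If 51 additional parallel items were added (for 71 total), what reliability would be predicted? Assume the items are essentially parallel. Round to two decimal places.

Length ratio n = 71/20 = 3.55
Spearman-Brown: r_new = n·r / (1 + (n − 1)·r)
r_new = (3.55 × 0.86) / (1 + (3.55 − 1) × 0.86)
     = 3.0530 / 3.1930 = 0.9562

0.96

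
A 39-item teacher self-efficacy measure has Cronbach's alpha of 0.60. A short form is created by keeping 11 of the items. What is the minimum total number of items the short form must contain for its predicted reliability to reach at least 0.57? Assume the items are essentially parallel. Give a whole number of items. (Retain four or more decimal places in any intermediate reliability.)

35

First, r for the 11-item form: n = 11/39 = 0.2821, so r_11 = 0.2821·0.60/(1 + (0.2821 − 1)·0.60) = 0.2973
Then solve for n' with r_old = 0.2973, r_target = 0.57: n' = 0.57(1 − 0.2973)/[0.2973(1 − 0.57)] = 3.1332
Items = 3.1332 × 11 ≈ 34.47 → 35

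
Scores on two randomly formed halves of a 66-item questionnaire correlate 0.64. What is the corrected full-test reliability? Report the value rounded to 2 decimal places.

0.78

Each half is half the length of the full test, so the full test is n = 2 times a half.
r_full = 2(0.64) / (1 + 0.64)
r_full = 1.2800 / 1.6400 ≈ 0.7805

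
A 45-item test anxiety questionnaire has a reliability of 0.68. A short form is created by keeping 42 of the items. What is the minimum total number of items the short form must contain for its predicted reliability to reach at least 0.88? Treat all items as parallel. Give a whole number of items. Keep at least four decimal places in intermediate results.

156

Short-form reliability: n = 42/45 = 0.9333; r_42 = n·r/(1+(n−1)r) ≈ 0.6648
Then solve for n' with r_old = 0.6648, r_target = 0.88: n' = 0.88(1 − 0.6648)/[0.6648(1 − 0.88)] = 3.6976
Items = 3.6976 × 42 ≈ 155.30 → 156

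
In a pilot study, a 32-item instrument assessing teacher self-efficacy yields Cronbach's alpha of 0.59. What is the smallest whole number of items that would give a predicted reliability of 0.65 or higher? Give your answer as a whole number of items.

n = [0.65 × 0.41] / [0.59 × 0.35]
n = 0.2665 / 0.2065 ≈ 1.2906
Items needed = n × 32 = 1.2906 × 32 ≈ 41.30 → round up to 42

42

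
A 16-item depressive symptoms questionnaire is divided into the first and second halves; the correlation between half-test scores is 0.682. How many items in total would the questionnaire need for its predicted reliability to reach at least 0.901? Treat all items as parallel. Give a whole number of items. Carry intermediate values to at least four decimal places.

34

Corrected full-test reliability: r_full = 2 × 0.682 / (1 + 0.682) ≈ 0.8109
n = r_tgt(1 − r_full) / [r_full(1 − r_tgt)] = 0.901 × 0.1891 / (0.8109 × 0.099) ≈ 2.1223
Required items = 2.1223 × 16 = 33.96, so 34 items.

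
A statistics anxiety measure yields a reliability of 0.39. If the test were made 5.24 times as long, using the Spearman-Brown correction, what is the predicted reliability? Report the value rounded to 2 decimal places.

0.77

Apply the Spearman-Brown prophecy formula, r' = nr / [1 + (n − 1)r]:
r_new = 5.24·0.39 / [1 + (5.24 − 1)·0.39]
     = 2.0436 / 2.6536 = 0.7701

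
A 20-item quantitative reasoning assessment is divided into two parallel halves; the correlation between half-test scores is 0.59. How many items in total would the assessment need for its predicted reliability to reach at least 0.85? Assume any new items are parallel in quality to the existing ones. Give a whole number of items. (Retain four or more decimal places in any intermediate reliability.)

Corrected full-test reliability: r_full = 2 × 0.59 / (1 + 0.59) ≈ 0.7421
n = r_tgt(1 − r_full) / [r_full(1 − r_tgt)] = 0.85 × 0.2579 / (0.7421 × 0.15) ≈ 1.9693
Items = 1.9693 × 20 ≈ 39.39 → 40

40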